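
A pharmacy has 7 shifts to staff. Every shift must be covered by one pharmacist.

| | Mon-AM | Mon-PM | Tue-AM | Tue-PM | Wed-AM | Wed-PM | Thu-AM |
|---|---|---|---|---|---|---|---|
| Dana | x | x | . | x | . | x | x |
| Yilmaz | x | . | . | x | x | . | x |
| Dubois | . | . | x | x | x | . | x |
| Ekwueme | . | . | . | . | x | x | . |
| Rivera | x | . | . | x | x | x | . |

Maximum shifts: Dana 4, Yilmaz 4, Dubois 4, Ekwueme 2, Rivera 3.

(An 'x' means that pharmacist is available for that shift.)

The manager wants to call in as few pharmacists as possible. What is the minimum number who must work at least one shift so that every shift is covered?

7 slots to fill and no one can take more than 4, so at least ⌈7/4⌉ = 2 pharmacists are needed.
Dana and Dubois alone can cover everything: Mon-AM→Dana, Mon-PM→Dana, Tue-AM→Dubois, Tue-PM→Dana, Wed-AM→Dubois, Wed-PM→Dana, Thu-AM→Dubois.

2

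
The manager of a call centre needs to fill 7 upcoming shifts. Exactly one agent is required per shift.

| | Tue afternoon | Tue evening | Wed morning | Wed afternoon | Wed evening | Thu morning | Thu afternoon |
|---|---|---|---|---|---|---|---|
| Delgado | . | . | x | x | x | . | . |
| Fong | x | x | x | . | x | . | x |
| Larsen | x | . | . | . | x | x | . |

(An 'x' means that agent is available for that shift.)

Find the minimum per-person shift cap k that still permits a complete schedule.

3

With 3 agents and 7 worker-slots to fill, someone must work at least ⌈7/3⌉ = 3 shifts, so k ≥ 3.
k = 3 works: Tue afternoon→Fong, Tue evening→Fong, Wed morning→Delgado, Wed afternoon→Delgado, Wed evening→Delgado, Thu morning→Larsen, Thu afternoon→Fong.
Loads: Delgado 3, Fong 3, Larsen 1 — all ≤ 3.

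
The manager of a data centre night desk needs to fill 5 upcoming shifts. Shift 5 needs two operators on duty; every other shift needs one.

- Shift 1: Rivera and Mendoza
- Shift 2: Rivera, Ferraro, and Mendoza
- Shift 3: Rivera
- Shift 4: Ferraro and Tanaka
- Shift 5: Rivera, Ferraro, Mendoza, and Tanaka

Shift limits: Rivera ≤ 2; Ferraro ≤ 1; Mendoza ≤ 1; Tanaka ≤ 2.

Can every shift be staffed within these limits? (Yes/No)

Yes

Shift 3 can only be covered by Rivera, so that assignment is forced.
One valid schedule: Shift 1→Rivera, Shift 2→Ferraro, Shift 3→Rivera, Shift 4→Tanaka, Shift 5→Mendoza+Tanaka.
Loads: Rivera 2/2, Ferraro 1/1, Mendoza 1/1, Tanaka 2/2 — all within limits.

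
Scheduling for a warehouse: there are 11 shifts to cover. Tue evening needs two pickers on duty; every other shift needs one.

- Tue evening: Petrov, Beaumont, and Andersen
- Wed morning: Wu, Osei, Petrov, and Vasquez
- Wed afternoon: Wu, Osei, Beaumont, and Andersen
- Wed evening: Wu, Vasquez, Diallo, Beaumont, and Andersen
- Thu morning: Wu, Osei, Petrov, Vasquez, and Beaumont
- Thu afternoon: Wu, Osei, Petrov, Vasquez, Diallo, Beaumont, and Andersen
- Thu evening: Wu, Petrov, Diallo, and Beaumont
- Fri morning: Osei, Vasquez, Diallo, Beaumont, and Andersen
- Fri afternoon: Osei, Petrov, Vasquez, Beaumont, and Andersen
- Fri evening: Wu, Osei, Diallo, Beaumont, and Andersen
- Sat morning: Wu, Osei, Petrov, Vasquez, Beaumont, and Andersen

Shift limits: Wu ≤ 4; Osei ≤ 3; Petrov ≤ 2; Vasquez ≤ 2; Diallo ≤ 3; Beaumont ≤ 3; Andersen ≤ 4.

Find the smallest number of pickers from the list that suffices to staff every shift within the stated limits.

4

12 slots to fill and no one can take more than 4, so at least ⌈12/4⌉ = 3 pickers are needed.
Any 3 pickers together have capacity at most 4+4+3 = 11 < 12 slots, so 3 can never suffice.
Wu, Osei, Petrov, and Beaumont alone can cover everything: Tue evening→Petrov+Beaumont, Wed morning→Wu, Wed afternoon→Wu, Wed evening→Wu, Thu morning→Petrov, Thu afternoon→Beaumont, Thu evening→Wu, Fri morning→Osei, Fri afternoon→Osei, Fri evening→Osei, Sat morning→Beaumont.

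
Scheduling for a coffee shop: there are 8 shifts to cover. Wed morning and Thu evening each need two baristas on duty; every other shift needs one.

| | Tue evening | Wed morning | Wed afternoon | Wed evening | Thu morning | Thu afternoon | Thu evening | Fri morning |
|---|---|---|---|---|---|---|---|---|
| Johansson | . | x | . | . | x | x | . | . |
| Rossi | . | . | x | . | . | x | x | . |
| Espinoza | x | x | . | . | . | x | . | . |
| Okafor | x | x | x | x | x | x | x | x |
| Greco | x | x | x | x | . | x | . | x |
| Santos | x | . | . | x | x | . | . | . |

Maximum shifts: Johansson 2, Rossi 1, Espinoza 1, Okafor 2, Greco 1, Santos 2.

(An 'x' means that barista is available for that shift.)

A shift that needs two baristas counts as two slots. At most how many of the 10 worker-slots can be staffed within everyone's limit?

9

Total capacity across all baristas is 2+1+1+2+1+2 = 9, and 10 slots are needed, so at most 9 can be filled.
An assignment achieving 9: Tue evening→Santos, Wed morning→Johansson+Espinoza, Wed afternoon→Greco, Wed evening→Santos, Thu morning→Johansson, Thu evening→Rossi+Okafor, Fri morning→Okafor.
Loads: Johansson 2/2, Rossi 1/1, Espinoza 1/1, Okafor 2/2, Greco 1/1, Santos 2/2.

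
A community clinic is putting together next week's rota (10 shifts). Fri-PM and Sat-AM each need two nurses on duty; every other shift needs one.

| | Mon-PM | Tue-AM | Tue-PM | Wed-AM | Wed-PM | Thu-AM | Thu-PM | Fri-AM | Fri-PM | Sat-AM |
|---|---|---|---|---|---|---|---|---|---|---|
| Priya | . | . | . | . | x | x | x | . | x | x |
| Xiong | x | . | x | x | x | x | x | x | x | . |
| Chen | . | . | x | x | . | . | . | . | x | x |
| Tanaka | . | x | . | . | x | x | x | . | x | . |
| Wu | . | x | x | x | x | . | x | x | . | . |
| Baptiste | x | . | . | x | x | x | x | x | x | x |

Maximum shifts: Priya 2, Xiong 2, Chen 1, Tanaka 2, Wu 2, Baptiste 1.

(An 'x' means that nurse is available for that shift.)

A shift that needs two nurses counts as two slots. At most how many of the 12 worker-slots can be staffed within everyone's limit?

Total capacity across all nurses is 2+2+1+2+2+1 = 10, and 12 slots are needed, so at most 10 can be filled.
An assignment achieving 10: Mon-PM→Xiong, Tue-AM→Tanaka, Tue-PM→Xiong, Wed-AM→Wu, Wed-PM→Tanaka, Thu-AM→Priya, Thu-PM→Baptiste, Fri-AM→Wu, Sat-AM→Priya+Chen.
Loads: Priya 2/2, Xiong 2/2, Chen 1/1, Tanaka 2/2, Wu 2/2, Baptiste 1/1.

10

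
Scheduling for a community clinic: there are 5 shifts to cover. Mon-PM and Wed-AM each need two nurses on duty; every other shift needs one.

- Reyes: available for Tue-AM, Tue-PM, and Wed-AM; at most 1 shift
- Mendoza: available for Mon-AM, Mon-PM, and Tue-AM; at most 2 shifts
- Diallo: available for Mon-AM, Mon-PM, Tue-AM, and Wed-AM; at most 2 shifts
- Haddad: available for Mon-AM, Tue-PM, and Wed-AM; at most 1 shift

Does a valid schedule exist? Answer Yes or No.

Shifts {Mon-AM, Mon-PM, Tue-AM, Tue-PM, Wed-AM} need 7 worker-slots in total, but the nurses available for any of those shifts (Reyes, Mendoza, Diallo, and Haddad) can supply at most 6 among them. So no valid schedule exists.

No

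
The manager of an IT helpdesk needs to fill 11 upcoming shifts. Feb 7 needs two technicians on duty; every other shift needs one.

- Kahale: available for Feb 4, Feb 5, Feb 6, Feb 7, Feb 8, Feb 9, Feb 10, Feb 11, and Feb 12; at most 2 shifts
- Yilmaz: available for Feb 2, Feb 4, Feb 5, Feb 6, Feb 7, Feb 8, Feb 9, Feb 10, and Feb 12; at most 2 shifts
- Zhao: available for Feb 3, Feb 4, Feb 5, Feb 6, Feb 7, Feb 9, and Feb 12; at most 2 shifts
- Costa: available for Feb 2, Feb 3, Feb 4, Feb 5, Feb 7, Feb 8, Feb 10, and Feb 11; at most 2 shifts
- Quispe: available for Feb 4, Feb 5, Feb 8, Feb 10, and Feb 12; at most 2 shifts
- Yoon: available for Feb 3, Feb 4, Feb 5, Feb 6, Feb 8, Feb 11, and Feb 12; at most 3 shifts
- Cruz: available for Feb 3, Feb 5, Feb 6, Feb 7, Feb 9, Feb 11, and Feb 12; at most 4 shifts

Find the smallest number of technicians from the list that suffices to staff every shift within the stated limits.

5

12 slots to fill and no one can take more than 4, so at least ⌈12/4⌉ = 3 technicians are needed.
Any 4 technicians together have capacity at most 4+3+2+2 = 11 < 12 slots, so 4 can never suffice.
Kahale, Yilmaz, Zhao, Costa, and Cruz alone can cover everything: Feb 2→Yilmaz, Feb 3→Zhao, Feb 4→Yilmaz, Feb 5→Cruz, Feb 6→Zhao, Feb 7→Costa+Cruz, Feb 8→Kahale, Feb 9→Cruz, Feb 10→Kahale, Feb 11→Costa, Feb 12→Cruz.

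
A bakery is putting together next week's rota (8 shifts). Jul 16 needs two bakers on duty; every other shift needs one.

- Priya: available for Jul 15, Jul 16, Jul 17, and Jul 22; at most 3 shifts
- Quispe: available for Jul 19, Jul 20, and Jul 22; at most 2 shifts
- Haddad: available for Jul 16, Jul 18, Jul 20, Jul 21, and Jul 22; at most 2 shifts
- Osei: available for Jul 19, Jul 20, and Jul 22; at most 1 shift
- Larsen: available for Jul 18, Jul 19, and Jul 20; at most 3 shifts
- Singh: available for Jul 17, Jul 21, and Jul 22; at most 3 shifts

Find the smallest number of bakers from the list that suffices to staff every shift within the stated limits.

9 slots to fill and no one can take more than 3, so at least ⌈9/3⌉ = 3 bakers are needed.
No set of 3 bakers can cover every shift (each such set leaves at least one shift with no one available or exceeds a cap).
Priya, Quispe, Haddad, and Larsen alone can cover everything: Jul 15→Priya, Jul 16→Priya+Haddad, Jul 17→Priya, Jul 18→Larsen, Jul 19→Quispe, Jul 20→Larsen, Jul 21→Haddad, Jul 22→Quispe.

4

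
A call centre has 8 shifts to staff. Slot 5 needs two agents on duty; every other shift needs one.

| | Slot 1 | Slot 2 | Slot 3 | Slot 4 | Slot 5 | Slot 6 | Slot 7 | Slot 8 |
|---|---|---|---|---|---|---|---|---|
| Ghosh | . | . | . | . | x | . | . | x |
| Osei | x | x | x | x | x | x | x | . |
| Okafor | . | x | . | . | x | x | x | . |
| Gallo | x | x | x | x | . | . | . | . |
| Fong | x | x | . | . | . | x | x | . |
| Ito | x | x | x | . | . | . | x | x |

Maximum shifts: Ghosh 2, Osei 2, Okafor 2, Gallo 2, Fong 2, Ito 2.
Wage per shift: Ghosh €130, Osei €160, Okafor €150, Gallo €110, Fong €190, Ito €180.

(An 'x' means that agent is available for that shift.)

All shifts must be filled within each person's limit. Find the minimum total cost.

€1280

Picking the cheapest available agent for each shift independently would cost €1150, but that ignores the shift limits.
An optimal schedule: Slot 1→Osei, Slot 2→Ito, Slot 3→Gallo, Slot 4→Gallo, Slot 5→Ghosh+Okafor, Slot 6→Okafor, Slot 7→Osei, Slot 8→Ghosh.
Total: 160 + 180 + 110 + 110 + 130 + 150 + 150 + 160 + 130 = €1280.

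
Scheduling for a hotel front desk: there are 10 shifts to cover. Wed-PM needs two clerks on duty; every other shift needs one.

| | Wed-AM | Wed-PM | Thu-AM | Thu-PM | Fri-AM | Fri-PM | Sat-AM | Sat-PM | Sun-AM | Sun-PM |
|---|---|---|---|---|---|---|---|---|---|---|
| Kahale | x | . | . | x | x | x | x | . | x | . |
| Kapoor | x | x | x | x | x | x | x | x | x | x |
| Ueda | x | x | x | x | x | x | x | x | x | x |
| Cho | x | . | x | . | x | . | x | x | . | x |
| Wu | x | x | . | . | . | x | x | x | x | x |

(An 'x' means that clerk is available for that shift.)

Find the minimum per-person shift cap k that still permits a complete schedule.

3

With 5 clerks and 11 worker-slots to fill, someone must work at least ⌈11/5⌉ = 3 shifts, so k ≥ 3.
k = 3 works: Wed-AM→Cho, Wed-PM→Kapoor+Ueda, Thu-AM→Kapoor, Thu-PM→Kahale, Fri-AM→Kahale, Fri-PM→Kahale, Sat-AM→Cho, Sat-PM→Kapoor, Sun-AM→Ueda, Sun-PM→Ueda.
Loads: Kahale 3, Kapoor 3, Ueda 3, Cho 2, Wu 0 — all ≤ 3.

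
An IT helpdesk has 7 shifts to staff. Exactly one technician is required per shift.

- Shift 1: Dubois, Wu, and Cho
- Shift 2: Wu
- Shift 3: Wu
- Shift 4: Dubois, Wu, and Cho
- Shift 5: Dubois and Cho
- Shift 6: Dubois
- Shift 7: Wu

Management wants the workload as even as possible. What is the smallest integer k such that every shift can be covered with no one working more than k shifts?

With 3 technicians and 7 worker-slots to fill, someone must work at least ⌈7/3⌉ = 3 shifts, so k ≥ 3.
k = 3 works: Shift 1→Dubois, Shift 2→Wu, Shift 3→Wu, Shift 4→Cho, Shift 5→Dubois, Shift 6→Dubois, Shift 7→Wu.
Loads: Dubois 3, Wu 3, Cho 1 — all ≤ 3.

3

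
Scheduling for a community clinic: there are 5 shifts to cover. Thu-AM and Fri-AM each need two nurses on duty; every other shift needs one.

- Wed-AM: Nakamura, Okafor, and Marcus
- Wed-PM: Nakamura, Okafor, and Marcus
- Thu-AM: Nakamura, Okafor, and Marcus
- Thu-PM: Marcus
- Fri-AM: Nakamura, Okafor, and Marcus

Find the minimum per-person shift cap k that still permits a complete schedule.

With 3 nurses and 7 worker-slots to fill, someone must work at least ⌈7/3⌉ = 3 shifts, so k ≥ 3.
k = 3 works: Wed-AM→Nakamura, Wed-PM→Nakamura, Thu-AM→Nakamura+Okafor, Thu-PM→Marcus, Fri-AM→Okafor+Marcus.
Loads: Nakamura 3, Okafor 2, Marcus 2 — all ≤ 3.

3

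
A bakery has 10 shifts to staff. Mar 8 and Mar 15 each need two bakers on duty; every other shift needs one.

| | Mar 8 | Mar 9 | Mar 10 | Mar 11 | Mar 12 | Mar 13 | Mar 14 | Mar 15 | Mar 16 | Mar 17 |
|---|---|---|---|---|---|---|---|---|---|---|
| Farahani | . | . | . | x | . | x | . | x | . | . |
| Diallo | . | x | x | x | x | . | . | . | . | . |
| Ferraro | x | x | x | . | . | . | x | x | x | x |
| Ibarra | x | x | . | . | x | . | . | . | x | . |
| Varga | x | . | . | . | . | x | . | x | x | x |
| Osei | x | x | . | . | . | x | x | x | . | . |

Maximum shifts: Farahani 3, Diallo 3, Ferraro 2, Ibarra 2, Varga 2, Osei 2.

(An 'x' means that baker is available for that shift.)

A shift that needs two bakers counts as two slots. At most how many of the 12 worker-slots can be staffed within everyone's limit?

12

Total capacity across all bakers is 3+3+2+2+2+2 = 14, and 12 slots are needed, so at most 12 can be filled.
An assignment achieving 12: Mar 8→Ibarra+Varga, Mar 9→Diallo, Mar 10→Diallo, Mar 11→Farahani, Mar 12→Diallo, Mar 13→Farahani, Mar 14→Ferraro, Mar 15→Farahani+Varga, Mar 16→Ibarra, Mar 17→Ferraro.
Loads: Farahani 3/3, Diallo 3/3, Ferraro 2/2, Ibarra 2/2, Varga 2/2, Osei 0/2.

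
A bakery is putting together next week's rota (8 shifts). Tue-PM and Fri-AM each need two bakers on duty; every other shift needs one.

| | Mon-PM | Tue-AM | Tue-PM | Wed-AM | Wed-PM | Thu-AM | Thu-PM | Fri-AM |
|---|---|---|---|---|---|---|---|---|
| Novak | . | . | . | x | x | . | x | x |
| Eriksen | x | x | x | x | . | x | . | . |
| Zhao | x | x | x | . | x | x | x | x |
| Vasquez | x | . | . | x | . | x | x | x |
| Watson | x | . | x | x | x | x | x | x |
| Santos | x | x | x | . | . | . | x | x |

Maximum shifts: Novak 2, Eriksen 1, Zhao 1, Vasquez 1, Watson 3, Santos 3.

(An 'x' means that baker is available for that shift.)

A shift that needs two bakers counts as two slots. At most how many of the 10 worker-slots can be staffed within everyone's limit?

10

Total capacity across all bakers is 2+1+1+1+3+3 = 11, and 10 slots are needed, so at most 10 can be filled.
An assignment achieving 10: Mon-PM→Watson, Tue-AM→Eriksen, Tue-PM→Zhao+Watson, Wed-AM→Novak, Wed-PM→Novak, Thu-AM→Vasquez, Thu-PM→Santos, Fri-AM→Watson+Santos.
Loads: Novak 2/2, Eriksen 1/1, Zhao 1/1, Vasquez 1/1, Watson 3/3, Santos 2/3.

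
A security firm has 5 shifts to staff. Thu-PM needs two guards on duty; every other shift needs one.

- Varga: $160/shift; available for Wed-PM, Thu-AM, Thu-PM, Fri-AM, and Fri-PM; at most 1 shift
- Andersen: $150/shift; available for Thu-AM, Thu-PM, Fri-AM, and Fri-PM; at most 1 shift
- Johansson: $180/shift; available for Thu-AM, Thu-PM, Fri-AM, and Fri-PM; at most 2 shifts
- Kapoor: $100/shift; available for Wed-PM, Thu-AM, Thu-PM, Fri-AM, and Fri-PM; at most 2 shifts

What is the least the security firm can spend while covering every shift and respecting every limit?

$870

Picking the cheapest available guard for each shift independently would cost $650, but that ignores the shift limits.
An optimal schedule: Wed-PM→Varga, Thu-AM→Andersen, Thu-PM→Johansson+Kapoor, Fri-AM→Johansson, Fri-PM→Kapoor.
Total: 160 + 150 + 180 + 100 + 180 + 100 = $870.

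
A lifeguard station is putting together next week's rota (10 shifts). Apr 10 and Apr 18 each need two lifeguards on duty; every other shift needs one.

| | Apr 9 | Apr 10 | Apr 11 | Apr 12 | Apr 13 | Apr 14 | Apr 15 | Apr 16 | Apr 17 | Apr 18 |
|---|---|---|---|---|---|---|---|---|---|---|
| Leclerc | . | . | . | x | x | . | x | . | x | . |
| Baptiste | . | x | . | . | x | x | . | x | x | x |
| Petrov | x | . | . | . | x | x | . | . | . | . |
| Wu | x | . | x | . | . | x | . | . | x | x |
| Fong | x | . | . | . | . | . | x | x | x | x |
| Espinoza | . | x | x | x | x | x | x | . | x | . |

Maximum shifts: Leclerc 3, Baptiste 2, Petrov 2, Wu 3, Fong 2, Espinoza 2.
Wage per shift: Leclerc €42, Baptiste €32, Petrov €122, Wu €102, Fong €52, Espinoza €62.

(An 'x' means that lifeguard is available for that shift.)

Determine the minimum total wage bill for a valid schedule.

€724

Apr 10 can only be covered by Baptiste and Espinoza, so that assignment is forced.
Picking the cheapest available lifeguard for each shift independently would cost €504, but that ignores the shift limits.
An optimal schedule: Apr 9→Fong, Apr 10→Baptiste+Espinoza, Apr 11→Espinoza, Apr 12→Leclerc, Apr 13→Leclerc, Apr 14→Wu, Apr 15→Leclerc, Apr 16→Baptiste, Apr 17→Wu, Apr 18→Fong+Wu.
Total: 52 + 32 + 62 + 62 + 42 + 42 + 102 + 42 + 32 + 102 + 52 + 102 = €724.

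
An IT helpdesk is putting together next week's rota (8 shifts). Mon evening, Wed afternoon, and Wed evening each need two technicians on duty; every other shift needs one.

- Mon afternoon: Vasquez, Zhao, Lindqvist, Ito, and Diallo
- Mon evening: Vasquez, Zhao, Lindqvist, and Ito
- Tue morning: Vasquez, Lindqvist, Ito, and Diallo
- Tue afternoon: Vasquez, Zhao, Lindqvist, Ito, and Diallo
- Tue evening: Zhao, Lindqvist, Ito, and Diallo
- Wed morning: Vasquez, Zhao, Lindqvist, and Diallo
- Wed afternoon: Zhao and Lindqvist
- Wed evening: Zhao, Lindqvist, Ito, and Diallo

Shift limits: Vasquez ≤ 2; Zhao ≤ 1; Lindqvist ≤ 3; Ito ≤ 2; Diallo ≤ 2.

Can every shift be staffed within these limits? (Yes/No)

No

Total capacity is 2+1+3+2+2 = 10 but 11 worker-slots are needed — infeasible.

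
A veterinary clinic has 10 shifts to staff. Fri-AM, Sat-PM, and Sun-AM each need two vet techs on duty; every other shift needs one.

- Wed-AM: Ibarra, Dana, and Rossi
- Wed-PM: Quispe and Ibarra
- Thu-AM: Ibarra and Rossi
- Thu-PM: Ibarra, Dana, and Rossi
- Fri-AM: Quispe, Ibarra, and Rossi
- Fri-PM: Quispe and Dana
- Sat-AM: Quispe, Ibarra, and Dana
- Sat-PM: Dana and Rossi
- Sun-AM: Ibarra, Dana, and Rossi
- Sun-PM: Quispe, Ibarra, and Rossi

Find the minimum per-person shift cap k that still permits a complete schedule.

4

With 4 vet techs and 13 worker-slots to fill, someone must work at least ⌈13/4⌉ = 4 shifts, so k ≥ 4.
k = 4 works: Wed-AM→Ibarra, Wed-PM→Quispe, Thu-AM→Ibarra, Thu-PM→Ibarra, Fri-AM→Quispe+Ibarra, Fri-PM→Quispe, Sat-AM→Quispe, Sat-PM→Dana+Rossi, Sun-AM→Dana+Rossi, Sun-PM→Rossi.
Loads: Quispe 4, Ibarra 4, Dana 2, Rossi 3 — all ≤ 4.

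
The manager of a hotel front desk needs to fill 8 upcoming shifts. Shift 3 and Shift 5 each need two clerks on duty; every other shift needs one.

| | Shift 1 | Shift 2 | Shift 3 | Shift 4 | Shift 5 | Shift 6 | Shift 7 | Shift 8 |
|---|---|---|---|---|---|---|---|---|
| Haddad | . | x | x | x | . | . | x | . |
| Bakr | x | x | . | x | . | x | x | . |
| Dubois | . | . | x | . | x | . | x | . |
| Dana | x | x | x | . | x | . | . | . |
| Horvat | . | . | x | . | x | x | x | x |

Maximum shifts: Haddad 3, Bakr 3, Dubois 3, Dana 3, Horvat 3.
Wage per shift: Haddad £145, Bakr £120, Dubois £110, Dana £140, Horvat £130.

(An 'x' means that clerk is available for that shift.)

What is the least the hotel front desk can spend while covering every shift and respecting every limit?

Shift 8 can only be covered by Horvat, so that assignment is forced.
Picking the cheapest available clerk for each shift independently would cost £1200, but that ignores the shift limits.
An optimal schedule: Shift 1→Bakr, Shift 2→Dana, Shift 3→Dubois+Horvat, Shift 4→Bakr, Shift 5→Dubois+Horvat, Shift 6→Bakr, Shift 7→Dubois, Shift 8→Horvat.
Total: 120 + 140 + 110 + 130 + 120 + 110 + 130 + 120 + 110 + 130 = £1220.

£1220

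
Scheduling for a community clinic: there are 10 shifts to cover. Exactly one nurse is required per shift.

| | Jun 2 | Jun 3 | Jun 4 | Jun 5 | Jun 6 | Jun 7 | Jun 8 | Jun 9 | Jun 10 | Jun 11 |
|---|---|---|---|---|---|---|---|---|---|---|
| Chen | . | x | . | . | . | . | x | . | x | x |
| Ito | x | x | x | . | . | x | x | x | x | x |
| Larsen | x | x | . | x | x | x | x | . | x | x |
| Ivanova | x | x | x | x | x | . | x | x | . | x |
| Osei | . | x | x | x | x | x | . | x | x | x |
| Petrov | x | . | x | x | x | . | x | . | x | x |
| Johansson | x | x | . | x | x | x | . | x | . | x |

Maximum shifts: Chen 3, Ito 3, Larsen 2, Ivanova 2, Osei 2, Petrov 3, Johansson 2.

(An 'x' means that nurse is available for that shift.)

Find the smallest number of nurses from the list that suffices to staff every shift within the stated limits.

4

10 slots to fill and no one can take more than 3, so at least ⌈10/3⌉ = 4 nurses are needed.
Chen, Ito, Larsen, and Ivanova alone can cover everything: Jun 2→Ivanova, Jun 3→Chen, Jun 4→Ito, Jun 5→Larsen, Jun 6→Larsen, Jun 7→Ito, Jun 8→Chen, Jun 9→Ito, Jun 10→Chen, Jun 11→Ivanova.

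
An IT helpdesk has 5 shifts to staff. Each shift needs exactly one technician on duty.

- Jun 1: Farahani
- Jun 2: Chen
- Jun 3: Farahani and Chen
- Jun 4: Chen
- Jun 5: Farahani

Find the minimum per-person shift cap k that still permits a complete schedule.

3

With 2 technicians and 5 worker-slots to fill, someone must work at least ⌈5/2⌉ = 3 shifts, so k ≥ 3.
k = 3 works: Jun 1→Farahani, Jun 2→Chen, Jun 3→Farahani, Jun 4→Chen, Jun 5→Farahani.
Loads: Farahani 3, Chen 2 — all ≤ 3.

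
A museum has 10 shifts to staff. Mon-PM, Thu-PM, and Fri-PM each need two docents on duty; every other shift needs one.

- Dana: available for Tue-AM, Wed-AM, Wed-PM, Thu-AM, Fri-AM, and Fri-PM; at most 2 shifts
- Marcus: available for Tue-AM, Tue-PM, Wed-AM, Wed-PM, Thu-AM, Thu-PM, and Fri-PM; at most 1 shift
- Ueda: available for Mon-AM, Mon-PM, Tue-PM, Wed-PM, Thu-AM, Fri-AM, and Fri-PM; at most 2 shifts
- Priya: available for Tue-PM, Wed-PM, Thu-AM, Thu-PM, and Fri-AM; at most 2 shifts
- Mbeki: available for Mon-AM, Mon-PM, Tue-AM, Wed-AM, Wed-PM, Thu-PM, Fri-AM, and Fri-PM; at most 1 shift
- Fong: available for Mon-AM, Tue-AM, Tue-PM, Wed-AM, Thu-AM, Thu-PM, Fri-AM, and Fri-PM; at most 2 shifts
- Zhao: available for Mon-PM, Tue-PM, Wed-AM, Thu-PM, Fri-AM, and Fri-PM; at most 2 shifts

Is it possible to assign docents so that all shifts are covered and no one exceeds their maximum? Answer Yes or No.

Total capacity is 2+1+2+2+1+2+2 = 12 but 13 worker-slots are needed — infeasible.

No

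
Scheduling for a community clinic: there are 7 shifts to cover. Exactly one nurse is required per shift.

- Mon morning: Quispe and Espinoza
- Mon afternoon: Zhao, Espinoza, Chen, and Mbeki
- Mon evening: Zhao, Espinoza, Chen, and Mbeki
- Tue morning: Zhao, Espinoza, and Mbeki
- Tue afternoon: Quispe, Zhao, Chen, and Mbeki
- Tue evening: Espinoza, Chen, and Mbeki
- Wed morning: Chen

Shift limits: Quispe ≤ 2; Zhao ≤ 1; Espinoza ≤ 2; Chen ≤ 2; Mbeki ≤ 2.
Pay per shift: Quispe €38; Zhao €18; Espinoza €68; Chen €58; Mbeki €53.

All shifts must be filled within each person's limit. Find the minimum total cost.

€316

Wed morning can only be covered by Chen, so that assignment is forced.
Picking the cheapest available nurse for each shift independently would cost €221, but that ignores the shift limits.
An optimal schedule: Mon morning→Quispe, Mon afternoon→Mbeki, Mon evening→Chen, Tue morning→Zhao, Tue afternoon→Quispe, Tue evening→Mbeki, Wed morning→Chen.
Total: 38 + 53 + 58 + 18 + 38 + 53 + 58 = €316.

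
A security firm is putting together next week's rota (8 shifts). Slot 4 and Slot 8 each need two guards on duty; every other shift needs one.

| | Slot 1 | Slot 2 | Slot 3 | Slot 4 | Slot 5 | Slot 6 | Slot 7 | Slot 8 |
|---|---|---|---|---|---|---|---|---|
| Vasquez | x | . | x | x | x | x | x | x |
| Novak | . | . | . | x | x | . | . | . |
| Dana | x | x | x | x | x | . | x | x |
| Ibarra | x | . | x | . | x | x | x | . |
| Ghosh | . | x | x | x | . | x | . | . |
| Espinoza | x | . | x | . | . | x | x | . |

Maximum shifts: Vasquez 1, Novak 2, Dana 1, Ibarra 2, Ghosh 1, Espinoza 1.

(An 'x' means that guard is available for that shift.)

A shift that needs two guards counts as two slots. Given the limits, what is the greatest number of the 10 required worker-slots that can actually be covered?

8

Total capacity across all guards is 1+2+1+2+1+1 = 8, and 10 slots are needed, so at most 8 can be filled.
An assignment achieving 8: Slot 1→Ibarra, Slot 2→Dana, Slot 4→Novak+Ghosh, Slot 5→Novak, Slot 6→Ibarra, Slot 7→Espinoza, Slot 8→Vasquez.
Loads: Vasquez 1/1, Novak 2/2, Dana 1/1, Ibarra 2/2, Ghosh 1/1, Espinoza 1/1.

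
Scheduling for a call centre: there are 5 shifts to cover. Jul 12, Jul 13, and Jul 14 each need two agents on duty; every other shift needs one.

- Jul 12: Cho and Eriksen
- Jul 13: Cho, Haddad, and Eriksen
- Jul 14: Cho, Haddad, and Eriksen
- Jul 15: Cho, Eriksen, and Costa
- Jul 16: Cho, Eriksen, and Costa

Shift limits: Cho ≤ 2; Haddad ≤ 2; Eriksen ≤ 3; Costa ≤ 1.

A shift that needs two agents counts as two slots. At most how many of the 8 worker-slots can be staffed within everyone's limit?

8

Total capacity across all agents is 2+2+3+1 = 8, and 8 slots are needed, so at most 8 can be filled.
An assignment achieving 8: Jul 12→Cho+Eriksen, Jul 13→Cho+Haddad, Jul 14→Haddad+Eriksen, Jul 15→Eriksen, Jul 16→Costa.
Loads: Cho 2/2, Haddad 2/2, Eriksen 3/3, Costa 1/1.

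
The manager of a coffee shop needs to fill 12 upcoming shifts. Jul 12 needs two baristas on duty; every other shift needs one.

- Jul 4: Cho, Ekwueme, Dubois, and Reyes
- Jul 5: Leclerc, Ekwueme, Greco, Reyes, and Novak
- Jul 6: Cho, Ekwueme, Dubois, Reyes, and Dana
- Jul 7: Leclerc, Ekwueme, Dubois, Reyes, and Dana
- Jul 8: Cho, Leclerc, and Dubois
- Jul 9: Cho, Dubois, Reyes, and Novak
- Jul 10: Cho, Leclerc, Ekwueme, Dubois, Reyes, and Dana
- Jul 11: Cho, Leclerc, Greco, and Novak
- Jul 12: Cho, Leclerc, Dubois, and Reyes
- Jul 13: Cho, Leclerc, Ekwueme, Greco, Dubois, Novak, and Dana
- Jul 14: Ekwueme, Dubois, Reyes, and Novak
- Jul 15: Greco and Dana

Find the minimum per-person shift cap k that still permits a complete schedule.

2

With 8 baristas and 13 worker-slots to fill, someone must work at least ⌈13/8⌉ = 2 shifts, so k ≥ 2.
k = 2 works: Jul 4→Cho, Jul 5→Leclerc, Jul 6→Ekwueme, Jul 7→Reyes, Jul 8→Cho, Jul 9→Dubois, Jul 10→Dana, Jul 11→Leclerc, Jul 12→Dubois+Reyes, Jul 13→Greco, Jul 14→Ekwueme, Jul 15→Greco.
Loads: Cho 2, Leclerc 2, Ekwueme 2, Greco 2, Dubois 2, Reyes 2, Novak 0, Dana 1 — all ≤ 2.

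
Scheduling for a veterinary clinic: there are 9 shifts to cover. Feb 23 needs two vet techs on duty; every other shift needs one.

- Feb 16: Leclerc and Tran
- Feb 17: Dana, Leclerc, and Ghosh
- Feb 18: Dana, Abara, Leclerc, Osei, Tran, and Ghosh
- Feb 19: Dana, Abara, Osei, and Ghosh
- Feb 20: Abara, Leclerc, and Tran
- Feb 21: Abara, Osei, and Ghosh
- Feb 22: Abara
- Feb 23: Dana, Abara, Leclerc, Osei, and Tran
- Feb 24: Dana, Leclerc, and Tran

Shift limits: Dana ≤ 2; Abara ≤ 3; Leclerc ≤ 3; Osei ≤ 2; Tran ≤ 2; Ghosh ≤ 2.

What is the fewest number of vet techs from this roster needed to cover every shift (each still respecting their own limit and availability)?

10 slots to fill and no one can take more than 3, so at least ⌈10/3⌉ = 4 vet techs are needed.
Dana, Abara, Leclerc, and Osei alone can cover everything: Feb 16→Leclerc, Feb 17→Dana, Feb 18→Leclerc, Feb 19→Osei, Feb 20→Abara, Feb 21→Abara, Feb 22→Abara, Feb 23→Leclerc+Osei, Feb 24→Dana.

4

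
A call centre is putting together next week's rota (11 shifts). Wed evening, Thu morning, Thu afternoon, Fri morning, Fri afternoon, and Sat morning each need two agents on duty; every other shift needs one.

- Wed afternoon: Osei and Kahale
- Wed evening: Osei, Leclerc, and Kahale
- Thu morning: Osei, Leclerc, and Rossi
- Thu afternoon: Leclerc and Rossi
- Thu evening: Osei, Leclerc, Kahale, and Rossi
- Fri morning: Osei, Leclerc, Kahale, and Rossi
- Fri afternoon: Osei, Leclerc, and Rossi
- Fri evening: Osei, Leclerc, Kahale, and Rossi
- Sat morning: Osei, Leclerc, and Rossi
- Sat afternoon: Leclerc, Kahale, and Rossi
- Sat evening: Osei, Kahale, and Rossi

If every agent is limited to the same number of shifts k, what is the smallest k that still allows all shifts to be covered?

With 4 agents and 17 worker-slots to fill, someone must work at least ⌈17/4⌉ = 5 shifts, so k ≥ 5.
k = 5 works: Wed afternoon→Osei, Wed evening→Osei+Leclerc, Thu morning→Osei+Leclerc, Thu afternoon→Leclerc+Rossi, Thu evening→Kahale, Fri morning→Kahale+Rossi, Fri afternoon→Osei+Leclerc, Fri evening→Kahale, Sat morning→Osei+Leclerc, Sat afternoon→Kahale, Sat evening→Kahale.
Loads: Osei 5, Leclerc 5, Kahale 5, Rossi 2 — all ≤ 5.

5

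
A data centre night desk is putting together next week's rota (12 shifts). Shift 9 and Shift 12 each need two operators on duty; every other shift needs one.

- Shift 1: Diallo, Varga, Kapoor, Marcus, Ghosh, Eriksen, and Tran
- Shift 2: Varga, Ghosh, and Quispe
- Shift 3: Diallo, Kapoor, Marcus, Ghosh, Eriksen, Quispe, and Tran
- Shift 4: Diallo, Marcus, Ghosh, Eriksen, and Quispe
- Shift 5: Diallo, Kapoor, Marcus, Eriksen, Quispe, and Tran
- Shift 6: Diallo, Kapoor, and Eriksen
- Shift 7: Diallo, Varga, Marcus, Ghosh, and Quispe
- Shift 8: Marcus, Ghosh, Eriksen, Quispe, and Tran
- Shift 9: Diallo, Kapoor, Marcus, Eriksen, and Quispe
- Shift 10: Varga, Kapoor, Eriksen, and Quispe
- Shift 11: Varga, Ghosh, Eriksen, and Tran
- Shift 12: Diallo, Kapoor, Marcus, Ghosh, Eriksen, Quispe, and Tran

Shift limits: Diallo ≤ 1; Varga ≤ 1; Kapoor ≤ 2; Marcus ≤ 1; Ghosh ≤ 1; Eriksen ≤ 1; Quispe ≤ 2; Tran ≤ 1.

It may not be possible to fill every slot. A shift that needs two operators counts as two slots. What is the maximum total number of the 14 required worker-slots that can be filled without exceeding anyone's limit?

10

Total capacity across all operators is 1+1+2+1+1+1+2+1 = 10, and 14 slots are needed, so at most 10 can be filled.
An assignment achieving 10: Shift 2→Varga, Shift 4→Marcus, Shift 5→Tran, Shift 6→Diallo, Shift 7→Quispe, Shift 8→Eriksen, Shift 9→Kapoor+Quispe, Shift 10→Kapoor, Shift 11→Ghosh.
Loads: Diallo 1/1, Varga 1/1, Kapoor 2/2, Marcus 1/1, Ghosh 1/1, Eriksen 1/1, Quispe 2/2, Tran 1/1.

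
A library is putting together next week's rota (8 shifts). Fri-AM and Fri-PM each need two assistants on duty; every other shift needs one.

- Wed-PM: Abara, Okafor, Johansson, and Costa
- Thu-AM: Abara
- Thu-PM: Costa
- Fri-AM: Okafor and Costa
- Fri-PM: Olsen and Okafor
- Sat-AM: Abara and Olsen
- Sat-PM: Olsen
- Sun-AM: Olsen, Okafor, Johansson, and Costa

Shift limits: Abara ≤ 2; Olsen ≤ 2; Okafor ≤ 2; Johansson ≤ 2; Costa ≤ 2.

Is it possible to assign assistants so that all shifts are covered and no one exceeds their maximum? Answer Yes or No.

Thu-AM can only be covered by Abara, so that assignment is forced.
Thu-PM can only be covered by Costa, so that assignment is forced.
Fri-AM can only be covered by Okafor and Costa, so that assignment is forced.
One valid schedule: Wed-PM→Johansson, Thu-AM→Abara, Thu-PM→Costa, Fri-AM→Okafor+Costa, Fri-PM→Olsen+Okafor, Sat-AM→Abara, Sat-PM→Olsen, Sun-AM→Johansson.
Loads: Abara 2/2, Olsen 2/2, Okafor 2/2, Johansson 2/2, Costa 2/2 — all within limits.

Yes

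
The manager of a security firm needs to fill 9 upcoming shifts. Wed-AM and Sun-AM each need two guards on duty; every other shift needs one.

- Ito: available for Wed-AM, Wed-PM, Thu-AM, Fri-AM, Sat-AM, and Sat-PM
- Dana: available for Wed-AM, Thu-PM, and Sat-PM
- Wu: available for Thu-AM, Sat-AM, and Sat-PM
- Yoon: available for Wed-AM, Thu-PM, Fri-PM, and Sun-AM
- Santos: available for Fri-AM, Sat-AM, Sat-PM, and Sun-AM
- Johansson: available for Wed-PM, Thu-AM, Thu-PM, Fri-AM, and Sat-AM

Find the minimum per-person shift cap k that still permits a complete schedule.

2

With 6 guards and 11 worker-slots to fill, someone must work at least ⌈11/6⌉ = 2 shifts, so k ≥ 2.
k = 2 works: Wed-AM→Ito+Dana, Wed-PM→Ito, Thu-AM→Wu, Thu-PM→Dana, Fri-AM→Santos, Fri-PM→Yoon, Sat-AM→Johansson, Sat-PM→Wu, Sun-AM→Yoon+Santos.
Loads: Ito 2, Dana 2, Wu 2, Yoon 2, Santos 2, Johansson 1 — all ≤ 2.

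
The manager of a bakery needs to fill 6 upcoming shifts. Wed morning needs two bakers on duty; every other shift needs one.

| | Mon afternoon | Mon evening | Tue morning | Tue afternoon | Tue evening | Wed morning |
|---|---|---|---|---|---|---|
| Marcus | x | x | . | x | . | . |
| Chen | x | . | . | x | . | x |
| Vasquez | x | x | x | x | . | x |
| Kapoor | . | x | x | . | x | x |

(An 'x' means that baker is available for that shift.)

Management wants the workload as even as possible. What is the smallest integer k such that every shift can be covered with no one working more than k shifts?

With 4 bakers and 7 worker-slots to fill, someone must work at least ⌈7/4⌉ = 2 shifts, so k ≥ 2.
k = 2 works: Mon afternoon→Marcus, Mon evening→Marcus, Tue morning→Vasquez, Tue afternoon→Chen, Tue evening→Kapoor, Wed morning→Chen+Vasquez.
Loads: Marcus 2, Chen 2, Vasquez 2, Kapoor 1 — all ≤ 2.

2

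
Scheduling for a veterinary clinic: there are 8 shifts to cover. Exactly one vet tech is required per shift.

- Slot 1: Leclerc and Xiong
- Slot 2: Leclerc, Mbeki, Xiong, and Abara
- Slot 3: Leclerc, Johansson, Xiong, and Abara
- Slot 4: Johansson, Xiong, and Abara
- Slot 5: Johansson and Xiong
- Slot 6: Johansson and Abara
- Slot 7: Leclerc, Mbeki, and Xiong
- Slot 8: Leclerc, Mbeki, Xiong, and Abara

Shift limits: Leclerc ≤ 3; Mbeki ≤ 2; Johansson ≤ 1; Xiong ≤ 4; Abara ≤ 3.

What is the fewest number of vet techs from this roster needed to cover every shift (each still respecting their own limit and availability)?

8 slots to fill and no one can take more than 4, so at least ⌈8/4⌉ = 2 vet techs are needed.
Any 2 vet techs together have capacity at most 4+3 = 7 < 8 slots, so 2 can never suffice.
Leclerc, Johansson, and Xiong alone can cover everything: Slot 1→Leclerc, Slot 2→Leclerc, Slot 3→Xiong, Slot 4→Xiong, Slot 5→Xiong, Slot 6→Johansson, Slot 7→Leclerc, Slot 8→Xiong.

3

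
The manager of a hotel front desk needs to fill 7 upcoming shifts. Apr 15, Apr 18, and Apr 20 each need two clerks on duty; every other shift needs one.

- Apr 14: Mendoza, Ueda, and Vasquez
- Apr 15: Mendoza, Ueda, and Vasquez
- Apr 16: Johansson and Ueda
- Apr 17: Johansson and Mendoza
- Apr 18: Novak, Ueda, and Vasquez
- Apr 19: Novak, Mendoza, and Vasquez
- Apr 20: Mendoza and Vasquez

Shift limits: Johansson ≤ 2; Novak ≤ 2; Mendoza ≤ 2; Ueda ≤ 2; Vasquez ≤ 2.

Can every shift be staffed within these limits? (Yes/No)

Yes

Apr 20 can only be covered by Mendoza and Vasquez, so that assignment is forced.
One valid schedule: Apr 14→Mendoza, Apr 15→Ueda+Vasquez, Apr 16→Johansson, Apr 17→Johansson, Apr 18→Novak+Ueda, Apr 19→Novak, Apr 20→Mendoza+Vasquez.
Loads: Johansson 2/2, Novak 2/2, Mendoza 2/2, Ueda 2/2, Vasquez 2/2 — all within limits.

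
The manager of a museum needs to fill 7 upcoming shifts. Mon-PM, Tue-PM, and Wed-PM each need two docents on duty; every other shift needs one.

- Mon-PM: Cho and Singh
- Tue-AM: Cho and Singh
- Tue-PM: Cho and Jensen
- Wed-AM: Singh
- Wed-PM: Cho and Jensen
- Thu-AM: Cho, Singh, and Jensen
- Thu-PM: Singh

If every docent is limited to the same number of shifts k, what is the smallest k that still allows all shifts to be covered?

4

With 3 docents and 10 worker-slots to fill, someone must work at least ⌈10/3⌉ = 4 shifts, so k ≥ 4.
k = 4 works: Mon-PM→Cho+Singh, Tue-AM→Cho, Tue-PM→Cho+Jensen, Wed-AM→Singh, Wed-PM→Cho+Jensen, Thu-AM→Singh, Thu-PM→Singh.
Loads: Cho 4, Singh 4, Jensen 2 — all ≤ 4.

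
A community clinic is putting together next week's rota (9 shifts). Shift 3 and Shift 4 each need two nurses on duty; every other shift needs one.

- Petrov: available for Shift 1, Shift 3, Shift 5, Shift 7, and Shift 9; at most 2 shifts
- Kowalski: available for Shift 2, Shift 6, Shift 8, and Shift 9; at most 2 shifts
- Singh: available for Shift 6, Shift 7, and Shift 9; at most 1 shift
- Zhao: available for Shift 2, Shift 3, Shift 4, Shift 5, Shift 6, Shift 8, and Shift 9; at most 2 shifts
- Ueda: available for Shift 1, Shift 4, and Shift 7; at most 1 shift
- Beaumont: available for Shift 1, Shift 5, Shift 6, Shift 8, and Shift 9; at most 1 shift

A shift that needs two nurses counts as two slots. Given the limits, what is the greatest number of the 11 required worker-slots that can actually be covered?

Total capacity across all nurses is 2+2+1+2+1+1 = 9, and 11 slots are needed, so at most 9 can be filled.
An assignment achieving 9: Shift 1→Petrov, Shift 2→Kowalski, Shift 3→Petrov+Zhao, Shift 4→Zhao+Ueda, Shift 5→Beaumont, Shift 7→Singh, Shift 8→Kowalski.
Loads: Petrov 2/2, Kowalski 2/2, Singh 1/1, Zhao 2/2, Ueda 1/1, Beaumont 1/1.

9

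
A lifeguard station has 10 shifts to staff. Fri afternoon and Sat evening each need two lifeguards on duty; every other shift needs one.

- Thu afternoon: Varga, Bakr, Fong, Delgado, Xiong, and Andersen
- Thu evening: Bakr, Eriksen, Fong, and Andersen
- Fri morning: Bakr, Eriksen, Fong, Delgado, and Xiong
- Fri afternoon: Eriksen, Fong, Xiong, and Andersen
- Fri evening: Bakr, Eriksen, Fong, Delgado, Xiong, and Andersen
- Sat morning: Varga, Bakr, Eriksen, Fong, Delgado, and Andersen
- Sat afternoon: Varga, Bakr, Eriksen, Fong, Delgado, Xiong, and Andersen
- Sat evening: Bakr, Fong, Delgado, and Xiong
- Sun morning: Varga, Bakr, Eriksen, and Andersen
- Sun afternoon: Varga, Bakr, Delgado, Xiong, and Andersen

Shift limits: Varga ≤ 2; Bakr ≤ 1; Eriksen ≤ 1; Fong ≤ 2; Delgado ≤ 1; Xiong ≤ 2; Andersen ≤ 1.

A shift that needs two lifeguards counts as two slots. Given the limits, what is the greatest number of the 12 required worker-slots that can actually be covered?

Total capacity across all lifeguards is 2+1+1+2+1+2+1 = 10, and 12 slots are needed, so at most 10 can be filled.
An assignment achieving 10: Thu afternoon→Xiong, Thu evening→Bakr, Fri morning→Xiong, Fri afternoon→Eriksen+Fong, Fri evening→Andersen, Sat evening→Fong+Delgado, Sun morning→Varga, Sun afternoon→Varga.
Loads: Varga 2/2, Bakr 1/1, Eriksen 1/1, Fong 2/2, Delgado 1/1, Xiong 2/2, Andersen 1/1.

10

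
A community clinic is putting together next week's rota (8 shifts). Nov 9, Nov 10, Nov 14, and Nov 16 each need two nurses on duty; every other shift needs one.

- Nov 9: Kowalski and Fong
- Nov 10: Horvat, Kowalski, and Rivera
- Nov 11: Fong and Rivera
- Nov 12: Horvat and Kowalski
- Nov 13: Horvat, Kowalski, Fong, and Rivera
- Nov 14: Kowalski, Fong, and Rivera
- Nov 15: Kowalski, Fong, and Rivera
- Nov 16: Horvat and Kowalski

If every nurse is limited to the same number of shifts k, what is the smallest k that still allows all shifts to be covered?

With 4 nurses and 12 worker-slots to fill, someone must work at least ⌈12/4⌉ = 3 shifts, so k ≥ 3.
k = 3 works: Nov 9→Kowalski+Fong, Nov 10→Horvat+Kowalski, Nov 11→Fong, Nov 12→Horvat, Nov 13→Rivera, Nov 14→Fong+Rivera, Nov 15→Rivera, Nov 16→Horvat+Kowalski.
Loads: Horvat 3, Kowalski 3, Fong 3, Rivera 3 — all ≤ 3.

3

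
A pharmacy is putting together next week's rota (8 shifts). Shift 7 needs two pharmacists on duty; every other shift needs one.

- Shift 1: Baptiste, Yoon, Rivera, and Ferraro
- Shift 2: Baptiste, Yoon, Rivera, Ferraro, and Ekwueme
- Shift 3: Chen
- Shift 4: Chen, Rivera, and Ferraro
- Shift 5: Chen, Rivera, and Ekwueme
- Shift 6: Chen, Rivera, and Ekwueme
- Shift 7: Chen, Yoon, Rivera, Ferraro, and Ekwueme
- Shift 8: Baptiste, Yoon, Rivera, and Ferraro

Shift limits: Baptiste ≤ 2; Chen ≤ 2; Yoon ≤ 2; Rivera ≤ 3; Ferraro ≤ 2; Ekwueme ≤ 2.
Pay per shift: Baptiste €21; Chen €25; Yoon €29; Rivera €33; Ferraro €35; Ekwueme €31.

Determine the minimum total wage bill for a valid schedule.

€245

Shift 3 can only be covered by Chen, so that assignment is forced.
Picking the cheapest available pharmacist for each shift independently would cost €217, but that ignores the shift limits.
An optimal schedule: Shift 1→Baptiste, Shift 2→Yoon, Shift 3→Chen, Shift 4→Chen, Shift 5→Ekwueme, Shift 6→Ekwueme, Shift 7→Yoon+Rivera, Shift 8→Baptiste.
Total: 21 + 29 + 25 + 25 + 31 + 31 + 29 + 33 + 21 = €245.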